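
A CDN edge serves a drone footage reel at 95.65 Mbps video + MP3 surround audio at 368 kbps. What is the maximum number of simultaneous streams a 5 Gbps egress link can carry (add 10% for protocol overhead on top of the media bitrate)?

Audio: 368 kbps = 0.368 Mbps.
Per-viewer media rate: 96.018 Mbps.
On the wire with 10% overhead: 105.620 Mbps.
5 Gbps = 5,000 Mbps; 5,000 / 105.620 = 47.34 → 47 viewers.

47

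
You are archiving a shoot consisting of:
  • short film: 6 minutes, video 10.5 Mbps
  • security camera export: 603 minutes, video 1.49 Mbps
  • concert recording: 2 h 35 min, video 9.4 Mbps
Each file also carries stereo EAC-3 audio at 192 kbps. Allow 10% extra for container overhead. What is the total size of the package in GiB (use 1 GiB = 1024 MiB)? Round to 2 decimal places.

Audio: 192 kbps = 0.192 Mbps.
short film: 10.692 Mbps × 360 s × 1.10 = 4234.0 Mb
security camera export: 1.682 Mbps × 36180 s × 1.10 = 66940.2 Mb
concert recording: 9.592 Mbps × 9300 s × 1.10 = 98126.2 Mb
Total: 169300.4 Mb = 21162.6 MB.
= 19.71 GiB.

19.71 GiB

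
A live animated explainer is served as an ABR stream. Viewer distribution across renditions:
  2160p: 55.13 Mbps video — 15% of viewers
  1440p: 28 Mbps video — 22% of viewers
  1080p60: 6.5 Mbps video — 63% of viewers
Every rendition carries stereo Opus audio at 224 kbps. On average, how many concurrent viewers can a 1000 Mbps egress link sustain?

Audio: 224 kbps = 0.224 Mbps.
Average per-viewer bitrate: 0.15×55.354 + 0.22×28.224 + 0.63×6.724 = 18.748 Mbps.
1000 Mbps = 1,000 Mbps; 1,000 / 18.748 = 53.34 → 53.

53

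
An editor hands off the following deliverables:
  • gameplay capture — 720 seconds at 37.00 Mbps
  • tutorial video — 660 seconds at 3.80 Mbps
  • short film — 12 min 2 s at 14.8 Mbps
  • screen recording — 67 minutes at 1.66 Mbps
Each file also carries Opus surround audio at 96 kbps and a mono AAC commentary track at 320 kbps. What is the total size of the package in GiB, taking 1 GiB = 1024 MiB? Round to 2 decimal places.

Audio total: 96 + 320 = 416 kbps = 0.416 Mbps.
gameplay capture: 37.416 Mbps × 720 s = 26939.5 Mb
tutorial video: 4.216 Mbps × 660 s = 2782.6 Mb
short film: 15.216 Mbps × 722 s = 10986.0 Mb
screen recording: 2.076 Mbps × 4020 s = 8345.5 Mb
Total: 49053.6 Mb = 6131.7 MB.
= 5.711 GiB.

5.71 GiB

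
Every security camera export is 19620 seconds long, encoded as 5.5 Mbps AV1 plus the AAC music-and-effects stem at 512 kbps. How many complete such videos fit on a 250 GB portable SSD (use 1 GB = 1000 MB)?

Audio: 512 kbps = 0.512 Mbps.
Total bitrate: 6.012 Mbps.
Per item: 6.012 Mbps × 19620 s = 117,955 Mb = 14,744 MB.
Capacity: 250 GB = 2,000,000 Mb; 16.96 items → 16 complete.

16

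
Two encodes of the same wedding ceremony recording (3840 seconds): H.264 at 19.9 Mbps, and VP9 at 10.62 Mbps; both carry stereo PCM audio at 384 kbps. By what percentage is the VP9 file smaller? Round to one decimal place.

45.8%

Audio: 384 kbps = 0.384 Mbps.
H.264: 20.284 Mbps × 3840 s = 77890.6 Mb = 9.736 GB.
VP9: 11.004 Mbps × 3840 s = 42255.4 Mb = 5.282 GB.
Reduction: (1 − 5.282/9.736) × 100 = 45.75%.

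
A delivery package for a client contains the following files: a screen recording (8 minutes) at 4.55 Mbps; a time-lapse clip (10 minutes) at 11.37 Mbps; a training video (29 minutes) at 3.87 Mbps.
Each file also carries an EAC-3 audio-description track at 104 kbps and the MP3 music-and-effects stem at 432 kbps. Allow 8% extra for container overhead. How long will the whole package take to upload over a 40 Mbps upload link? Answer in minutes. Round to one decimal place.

7.8 minutes

Audio total: 104 + 432 = 536 kbps = 0.536 Mbps.
screen recording: 5.086 Mbps × 480 s × 1.08 = 2636.6 Mb
time-lapse clip: 11.906 Mbps × 600 s × 1.08 = 7715.1 Mb
training video: 4.406 Mbps × 1740 s × 1.08 = 8279.8 Mb
Total: 18631.4 Mb = 2328.9 MB.
At 40 Mbps: 18631.4 / 40 = 466 s ≈ 7.76 minutes.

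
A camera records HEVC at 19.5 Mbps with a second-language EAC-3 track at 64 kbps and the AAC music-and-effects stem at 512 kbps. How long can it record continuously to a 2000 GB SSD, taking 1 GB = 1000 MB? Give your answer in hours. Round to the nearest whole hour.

Audio total: 64 + 512 = 576 kbps = 0.576 Mbps.
Total bitrate: 19.5 + 0.576 = 20.076 Mbps.
Capacity: 2000 GB = 16,000,000 Mb.
Recording time: 16,000,000 / 20.076 = 796,972 s ≈ 221 hours.

221 hours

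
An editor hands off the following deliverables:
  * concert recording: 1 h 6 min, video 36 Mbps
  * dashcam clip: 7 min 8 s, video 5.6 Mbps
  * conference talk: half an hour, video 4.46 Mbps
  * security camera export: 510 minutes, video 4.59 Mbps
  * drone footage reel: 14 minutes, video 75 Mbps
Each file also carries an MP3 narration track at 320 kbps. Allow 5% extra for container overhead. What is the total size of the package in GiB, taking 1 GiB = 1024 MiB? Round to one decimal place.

45.0 GiB

Audio: 320 kbps = 0.320 Mbps.
concert recording: 36.320 Mbps × 3960 s × 1.05 = 151018.6 Mb
dashcam clip: 5.920 Mbps × 428 s × 1.05 = 2660.4 Mb
conference talk: 4.780 Mbps × 1800 s × 1.05 = 9034.2 Mb
security camera export: 4.910 Mbps × 30600 s × 1.05 = 157758.3 Mb
drone footage reel: 75.320 Mbps × 840 s × 1.05 = 66432.2 Mb
Total: 386903.7 Mb = 48363.0 MB.
= 45.04 GiB.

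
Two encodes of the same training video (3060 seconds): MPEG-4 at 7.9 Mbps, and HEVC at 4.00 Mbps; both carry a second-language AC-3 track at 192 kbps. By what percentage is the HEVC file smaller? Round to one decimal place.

48.2%

Audio: 192 kbps = 0.192 Mbps.
MPEG-4: 8.092 Mbps × 3060 s = 24761.5 Mb = 2.883 GiB.
HEVC: 4.192 Mbps × 3060 s = 12827.5 Mb = 1.493 GiB.
Reduction: (1 − 1.493/2.883) × 100 = 48.20%.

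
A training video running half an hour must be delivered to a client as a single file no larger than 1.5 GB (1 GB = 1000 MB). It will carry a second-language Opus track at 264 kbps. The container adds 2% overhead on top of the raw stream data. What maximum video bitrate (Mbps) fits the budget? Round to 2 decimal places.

6.27 Mbps

Budget: 1.5 GB = 12000.0 Mb.
Stream payload after overhead: 12000.0 / 1.02 = 11764.7 Mb.
30 min = 1800 s
Total bitrate budget: 11764.7 Mb / 1800 s = 6.536 Mbps.
Audio: 264 kbps = 0.264 Mbps.
Video: 6.536 − 0.264 = 6.272 Mbps.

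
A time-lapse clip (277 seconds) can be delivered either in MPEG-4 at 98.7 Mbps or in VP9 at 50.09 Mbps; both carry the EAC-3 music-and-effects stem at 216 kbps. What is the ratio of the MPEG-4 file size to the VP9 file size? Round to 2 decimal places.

Audio: 216 kbps = 0.216 Mbps.
MPEG-4: 98.916 Mbps × 277 s = 27399.7 Mb = 3.425 GB.
VP9: 50.306 Mbps × 277 s = 13934.8 Mb = 1.742 GB.
Ratio: 3.425 / 1.742 = 1.966.

1.97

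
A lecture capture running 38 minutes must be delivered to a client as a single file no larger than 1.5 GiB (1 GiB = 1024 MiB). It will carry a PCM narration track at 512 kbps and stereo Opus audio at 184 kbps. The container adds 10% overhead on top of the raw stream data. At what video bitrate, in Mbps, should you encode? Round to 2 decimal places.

4.44 Mbps

Budget: 1.5 GiB = 12884.9 Mb.
Stream payload after overhead: 12884.9 / 1.10 = 11713.5 Mb.
38 min = 2280 s
Total bitrate budget: 11713.5 Mb / 2280 s = 5.138 Mbps.
Audio total: 512 + 184 = 696 kbps = 0.696 Mbps.
Video: 5.138 − 0.696 = 4.442 Mbps.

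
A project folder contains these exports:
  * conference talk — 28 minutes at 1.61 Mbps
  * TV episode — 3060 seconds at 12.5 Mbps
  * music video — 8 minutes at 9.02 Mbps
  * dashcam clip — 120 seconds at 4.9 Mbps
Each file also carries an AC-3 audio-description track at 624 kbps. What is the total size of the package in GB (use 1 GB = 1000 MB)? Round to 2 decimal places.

6.15 GB

Audio: 624 kbps = 0.624 Mbps.
conference talk: 2.234 Mbps × 1680 s = 3753.1 Mb
TV episode: 13.124 Mbps × 3060 s = 40159.4 Mb
music video: 9.644 Mbps × 480 s = 4629.1 Mb
dashcam clip: 5.524 Mbps × 120 s = 662.9 Mb
Total: 49204.6 Mb = 6150.6 MB.
= 6.151 GB.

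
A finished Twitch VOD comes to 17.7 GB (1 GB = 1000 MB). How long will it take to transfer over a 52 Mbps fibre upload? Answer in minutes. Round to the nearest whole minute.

45 minutes

File: 17.7 GB = 141600.0 Mb.
At 52 Mbps: 141600.0 / 52 = 2723.1 s ≈ 45.4 minutes.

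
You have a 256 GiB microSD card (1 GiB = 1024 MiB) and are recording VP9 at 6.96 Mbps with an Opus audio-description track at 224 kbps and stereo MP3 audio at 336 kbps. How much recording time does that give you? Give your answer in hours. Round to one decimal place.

Audio total: 224 + 336 = 560 kbps = 0.560 Mbps.
Total bitrate: 6.96 + 0.560 = 7.520 Mbps.
Capacity: 256 GiB = 2,199,023 Mb.
Recording time: 2,199,023 / 7.520 = 292,423 s ≈ 81.2 hours.

81.2 hours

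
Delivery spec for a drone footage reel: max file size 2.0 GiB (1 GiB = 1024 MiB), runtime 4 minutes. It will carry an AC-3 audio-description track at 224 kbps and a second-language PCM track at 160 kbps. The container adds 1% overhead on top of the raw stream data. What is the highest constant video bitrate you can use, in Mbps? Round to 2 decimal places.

70.49 Mbps

Budget: 2.0 GiB = 17179.9 Mb.
Stream payload after overhead: 17179.9 / 1.01 = 17009.8 Mb.
4 min = 240 s
Total bitrate budget: 17009.8 Mb / 240 s = 70.874 Mbps.
Audio total: 224 + 160 = 384 kbps = 0.384 Mbps.
Video: 70.874 − 0.384 = 70.490 Mbps.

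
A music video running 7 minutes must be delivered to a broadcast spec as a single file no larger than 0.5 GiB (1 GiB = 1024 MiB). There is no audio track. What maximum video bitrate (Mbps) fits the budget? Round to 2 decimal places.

10.23 Mbps

Budget: 0.5 GiB = 4295.0 Mb.
7 min = 420 s
Total bitrate budget: 4295.0 Mb / 420 s = 10.226 Mbps.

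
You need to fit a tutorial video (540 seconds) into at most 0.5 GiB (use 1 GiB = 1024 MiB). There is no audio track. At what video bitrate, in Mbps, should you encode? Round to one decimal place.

8.0 Mbps

Budget: 0.5 GiB = 4295.0 Mb.
Total bitrate budget: 4295.0 Mb / 540 s = 7.954 Mbps.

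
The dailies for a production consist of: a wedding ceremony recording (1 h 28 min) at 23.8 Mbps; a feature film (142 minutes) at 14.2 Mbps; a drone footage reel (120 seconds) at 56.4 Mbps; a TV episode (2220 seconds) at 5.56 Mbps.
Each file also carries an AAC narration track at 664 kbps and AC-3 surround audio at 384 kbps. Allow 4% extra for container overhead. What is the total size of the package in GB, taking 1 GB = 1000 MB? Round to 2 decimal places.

Audio total: 664 + 384 = 1048 kbps = 1.048 Mbps.
wedding ceremony recording: 24.848 Mbps × 5280 s × 1.04 = 136445.3 Mb
feature film: 15.248 Mbps × 8520 s × 1.04 = 135109.5 Mb
drone footage reel: 57.448 Mbps × 120 s × 1.04 = 7169.5 Mb
TV episode: 6.608 Mbps × 2220 s × 1.04 = 15256.6 Mb
Total: 293980.9 Mb = 36747.6 MB.
= 36.75 GB.

36.75 GB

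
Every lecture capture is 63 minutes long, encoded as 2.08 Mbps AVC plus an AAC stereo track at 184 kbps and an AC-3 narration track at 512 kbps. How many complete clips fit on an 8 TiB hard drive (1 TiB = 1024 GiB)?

6706

63 min = 3780 s
Audio total: 184 + 512 = 696 kbps = 0.696 Mbps.
Total bitrate: 2.776 Mbps.
Per item: 2.776 Mbps × 3780 s = 10,493 Mb = 1,312 MB.
Capacity: 8 TiB = 70,368,744 Mb; 6706.08 items → 6706 complete.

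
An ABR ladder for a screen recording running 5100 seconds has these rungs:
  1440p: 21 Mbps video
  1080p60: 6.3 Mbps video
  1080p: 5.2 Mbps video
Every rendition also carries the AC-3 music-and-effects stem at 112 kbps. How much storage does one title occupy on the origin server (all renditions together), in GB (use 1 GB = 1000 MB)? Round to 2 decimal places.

20.93 GB

Audio: 112 kbps = 0.112 Mbps.
Sum of rendition bitrates: (21+0.112) + (6.3+0.112) + (5.2+0.112) = 32.836 Mbps.
× 5100 s = 167,464 Mb = 20,933 MB = 20.93 GB.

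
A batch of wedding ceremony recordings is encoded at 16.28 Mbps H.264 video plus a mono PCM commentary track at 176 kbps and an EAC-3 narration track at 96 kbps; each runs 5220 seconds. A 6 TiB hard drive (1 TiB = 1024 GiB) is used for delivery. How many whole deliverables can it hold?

Audio total: 176 + 96 = 272 kbps = 0.272 Mbps.
Total bitrate: 16.552 Mbps.
Per item: 16.552 Mbps × 5220 s = 86,401 Mb = 10,800 MB.
Capacity: 6 TiB = 52,776,558 Mb; 610.83 items → 610 complete.

610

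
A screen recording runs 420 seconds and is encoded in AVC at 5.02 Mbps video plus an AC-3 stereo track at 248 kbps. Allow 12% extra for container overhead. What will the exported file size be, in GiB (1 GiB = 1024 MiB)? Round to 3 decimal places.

0.288 GiB

Audio: 248 kbps = 0.248 Mbps.
Total bitrate: 5.02 + 0.248 = 5.268 Mbps.
Stream data: 5.268 Mbps × 420 s = 2212.6 Mb.
With 12% container overhead: ×1.12.
2,478 Mb = 309,758,400 bytes ÷ 1,073,741,824 = 0.2885 GiB.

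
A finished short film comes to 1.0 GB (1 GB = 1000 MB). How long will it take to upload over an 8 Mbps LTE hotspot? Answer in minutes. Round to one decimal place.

File: 1.0 GB = 8000.0 Mb.
At 8 Mbps: 8000.0 / 8 = 1000.0 s ≈ 16.7 minutes.

16.7 minutes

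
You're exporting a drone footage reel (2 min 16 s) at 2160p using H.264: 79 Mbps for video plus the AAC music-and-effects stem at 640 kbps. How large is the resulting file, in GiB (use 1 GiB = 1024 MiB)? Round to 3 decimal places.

1.261 GiB

2 min 16 s = 136 s
Audio: 640 kbps = 0.640 Mbps.
Total bitrate: 79 + 0.640 = 79.640 Mbps.
Stream data: 79.640 Mbps × 136 s = 10831.0 Mb.
10,831 Mb = 1,353,880,000 bytes ÷ 1,073,741,824 = 1.261 GiB.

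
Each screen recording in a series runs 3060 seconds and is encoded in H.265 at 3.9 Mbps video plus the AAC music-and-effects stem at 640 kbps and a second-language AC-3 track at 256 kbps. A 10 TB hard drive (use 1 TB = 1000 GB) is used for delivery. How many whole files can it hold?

Audio total: 640 + 256 = 896 kbps = 0.896 Mbps.
Total bitrate: 4.796 Mbps.
Per item: 4.796 Mbps × 3060 s = 14,676 Mb = 1,834 MB.
Capacity: 10 TB = 80,000,000 Mb; 5451.17 items → 5451 complete.

5451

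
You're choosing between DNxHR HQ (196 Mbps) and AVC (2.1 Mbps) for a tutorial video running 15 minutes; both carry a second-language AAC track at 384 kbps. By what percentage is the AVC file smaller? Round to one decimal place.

15 min = 900 s
Audio: 384 kbps = 0.384 Mbps.
DNxHR HQ: 196.384 Mbps × 900 s = 176745.6 Mb = 20.576 GiB.
AVC: 2.484 Mbps × 900 s = 2235.6 Mb = 0.260 GiB.
Reduction: (1 − 0.260/20.576) × 100 = 98.74%.

98.7%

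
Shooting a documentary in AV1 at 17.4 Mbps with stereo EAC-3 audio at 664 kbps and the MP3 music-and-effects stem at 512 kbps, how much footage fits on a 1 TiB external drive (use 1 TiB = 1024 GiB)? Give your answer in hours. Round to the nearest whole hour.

Audio total: 664 + 512 = 1176 kbps = 1.176 Mbps.
Total bitrate: 17.4 + 1.176 = 18.576 Mbps.
Capacity: 1 TiB = 8,796,093 Mb.
Recording time: 8,796,093 / 18.576 = 473,519 s ≈ 132 hours.

132 hours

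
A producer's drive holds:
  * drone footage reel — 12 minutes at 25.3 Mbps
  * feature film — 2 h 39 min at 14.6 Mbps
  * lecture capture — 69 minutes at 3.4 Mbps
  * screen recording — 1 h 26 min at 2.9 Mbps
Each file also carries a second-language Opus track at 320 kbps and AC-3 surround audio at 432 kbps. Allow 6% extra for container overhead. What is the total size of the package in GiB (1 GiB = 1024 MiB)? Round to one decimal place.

24.8 GiB

Audio total: 320 + 432 = 752 kbps = 0.752 Mbps.
drone footage reel: 26.052 Mbps × 720 s × 1.06 = 19882.9 Mb
feature film: 15.352 Mbps × 9540 s × 1.06 = 155245.6 Mb
lecture capture: 4.152 Mbps × 4140 s × 1.06 = 18220.6 Mb
screen recording: 3.652 Mbps × 5160 s × 1.06 = 19975.0 Mb
Total: 213324.1 Mb = 26665.5 MB.
= 24.83 GiB.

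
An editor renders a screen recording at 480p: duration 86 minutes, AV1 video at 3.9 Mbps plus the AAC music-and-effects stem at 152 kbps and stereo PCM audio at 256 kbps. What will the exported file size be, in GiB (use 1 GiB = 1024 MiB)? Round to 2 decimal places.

86 min = 5160 s
Audio total: 152 + 256 = 408 kbps = 0.408 Mbps.
Total bitrate: 3.9 + 0.408 = 4.308 Mbps.
Stream data: 4.308 Mbps × 5160 s = 22229.3 Mb.
22,229 Mb = 2,778,660,000 bytes ÷ 1,073,741,824 = 2.588 GiB.

2.59 GiB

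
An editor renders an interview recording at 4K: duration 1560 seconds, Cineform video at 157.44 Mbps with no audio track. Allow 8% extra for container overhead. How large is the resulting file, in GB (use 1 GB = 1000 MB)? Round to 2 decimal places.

33.16 GB

Total bitrate: 157.44 Mbps.
Stream data: 157.440 Mbps × 1560 s = 245606.4 Mb.
With 8% container overhead: ×1.08.
265,255 Mb ÷ 8 = 33,157 MB → 33.16 GB.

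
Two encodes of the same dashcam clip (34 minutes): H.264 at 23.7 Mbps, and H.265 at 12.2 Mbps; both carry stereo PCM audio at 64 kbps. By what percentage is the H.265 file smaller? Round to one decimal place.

48.4%

34 min = 2040 s
Audio: 64 kbps = 0.064 Mbps.
H.264: 23.764 Mbps × 2040 s = 48478.6 Mb = 6.060 GB.
H.265: 12.264 Mbps × 2040 s = 25018.6 Mb = 3.127 GB.
Reduction: (1 − 3.127/6.060) × 100 = 48.39%.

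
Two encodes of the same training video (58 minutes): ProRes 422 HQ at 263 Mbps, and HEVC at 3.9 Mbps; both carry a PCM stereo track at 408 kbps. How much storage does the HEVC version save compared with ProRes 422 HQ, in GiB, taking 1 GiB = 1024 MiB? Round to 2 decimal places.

104.97 GiB

58 min = 3480 s
Audio: 408 kbps = 0.408 Mbps.
ProRes 422 HQ: 263.408 Mbps × 3480 s = 916659.8 Mb = 106.713 GiB.
HEVC: 4.308 Mbps × 3480 s = 14991.8 Mb = 1.745 GiB.
Saving: 106.713 − 1.745 = 104.968 GiB.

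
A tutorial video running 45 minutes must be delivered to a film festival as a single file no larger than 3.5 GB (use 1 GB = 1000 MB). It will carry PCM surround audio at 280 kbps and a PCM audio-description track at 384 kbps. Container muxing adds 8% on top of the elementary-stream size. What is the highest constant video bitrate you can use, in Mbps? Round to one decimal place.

Budget: 3.5 GB = 28000.0 Mb.
Stream payload after overhead: 28000.0 / 1.08 = 25925.9 Mb.
45 min = 2700 s
Total bitrate budget: 25925.9 Mb / 2700 s = 9.602 Mbps.
Audio total: 280 + 384 = 664 kbps = 0.664 Mbps.
Video: 9.602 − 0.664 = 8.938 Mbps.

8.9 Mbps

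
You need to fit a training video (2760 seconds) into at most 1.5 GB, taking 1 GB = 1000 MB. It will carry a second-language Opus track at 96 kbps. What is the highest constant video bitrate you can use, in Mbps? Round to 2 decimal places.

4.25 Mbps

Budget: 1.5 GB = 12000.0 Mb.
Total bitrate budget: 12000.0 Mb / 2760 s = 4.348 Mbps.
Audio: 96 kbps = 0.096 Mbps.
Video: 4.348 − 0.096 = 4.252 Mbps.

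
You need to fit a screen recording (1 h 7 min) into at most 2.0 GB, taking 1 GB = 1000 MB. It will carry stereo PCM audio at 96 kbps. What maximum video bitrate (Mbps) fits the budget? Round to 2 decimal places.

Budget: 2.0 GB = 16000.0 Mb.
1 h 7 min = 67 min = 4020 s
Total bitrate budget: 16000.0 Mb / 4020 s = 3.980 Mbps.
Audio: 96 kbps = 0.096 Mbps.
Video: 3.980 − 0.096 = 3.884 Mbps.

3.88 Mbps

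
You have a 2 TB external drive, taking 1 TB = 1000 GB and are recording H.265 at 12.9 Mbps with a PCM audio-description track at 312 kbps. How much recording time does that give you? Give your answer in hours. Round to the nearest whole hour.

Audio: 312 kbps = 0.312 Mbps.
Total bitrate: 12.9 + 0.312 = 13.212 Mbps.
Capacity: 2 TB = 16,000,000 Mb.
Recording time: 16,000,000 / 13.212 = 1,211,020 s ≈ 336 hours.

336 hours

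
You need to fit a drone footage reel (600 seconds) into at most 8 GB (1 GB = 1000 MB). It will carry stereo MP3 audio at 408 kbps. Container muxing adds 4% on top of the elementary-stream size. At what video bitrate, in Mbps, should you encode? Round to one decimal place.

102.2 Mbps

Budget: 8 GB = 64000.0 Mb.
Stream payload after overhead: 64000.0 / 1.04 = 61538.5 Mb.
Total bitrate budget: 61538.5 Mb / 600 s = 102.564 Mbps.
Audio: 408 kbps = 0.408 Mbps.
Video: 102.564 − 0.408 = 102.156 Mbps.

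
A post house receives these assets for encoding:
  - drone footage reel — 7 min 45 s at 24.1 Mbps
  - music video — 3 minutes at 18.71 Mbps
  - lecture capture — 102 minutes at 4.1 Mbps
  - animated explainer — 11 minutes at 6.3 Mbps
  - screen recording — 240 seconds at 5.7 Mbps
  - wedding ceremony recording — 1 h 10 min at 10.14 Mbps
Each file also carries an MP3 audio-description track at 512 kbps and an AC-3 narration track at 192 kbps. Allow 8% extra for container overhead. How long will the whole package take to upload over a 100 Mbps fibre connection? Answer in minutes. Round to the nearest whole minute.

Audio total: 512 + 192 = 704 kbps = 0.704 Mbps.
drone footage reel: 24.804 Mbps × 465 s × 1.08 = 12456.6 Mb
music video: 19.414 Mbps × 180 s × 1.08 = 3774.1 Mb
lecture capture: 4.804 Mbps × 6120 s × 1.08 = 31752.5 Mb
animated explainer: 7.004 Mbps × 660 s × 1.08 = 4992.5 Mb
screen recording: 6.404 Mbps × 240 s × 1.08 = 1659.9 Mb
wedding ceremony recording: 10.844 Mbps × 4200 s × 1.08 = 49188.4 Mb
Total: 103823.9 Mb = 12978.0 MB.
At 100 Mbps: 103823.9 / 100 = 1038 s ≈ 17.3 minutes.

17 minutes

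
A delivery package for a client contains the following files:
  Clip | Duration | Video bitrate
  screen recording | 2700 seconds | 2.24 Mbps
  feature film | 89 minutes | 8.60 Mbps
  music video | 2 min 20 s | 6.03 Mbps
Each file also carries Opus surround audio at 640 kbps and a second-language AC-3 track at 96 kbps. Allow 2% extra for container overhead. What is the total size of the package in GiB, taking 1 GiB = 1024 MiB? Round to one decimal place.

Audio total: 640 + 96 = 736 kbps = 0.736 Mbps.
screen recording: 2.976 Mbps × 2700 s × 1.02 = 8195.9 Mb
feature film: 9.336 Mbps × 5340 s × 1.02 = 50851.3 Mb
music video: 6.766 Mbps × 140 s × 1.02 = 966.2 Mb
Total: 60013.4 Mb = 7501.7 MB.
= 6.986 GiB.

7.0 GiB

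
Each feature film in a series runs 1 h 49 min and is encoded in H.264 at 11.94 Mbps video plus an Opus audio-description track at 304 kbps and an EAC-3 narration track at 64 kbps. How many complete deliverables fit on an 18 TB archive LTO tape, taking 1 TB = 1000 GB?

1788

1 h 49 min = 109 min = 6540 s
Audio total: 304 + 64 = 368 kbps = 0.368 Mbps.
Total bitrate: 12.308 Mbps.
Per item: 12.308 Mbps × 6540 s = 80,494 Mb = 10,062 MB.
Capacity: 18 TB = 144,000,000 Mb; 1788.95 items → 1788 complete.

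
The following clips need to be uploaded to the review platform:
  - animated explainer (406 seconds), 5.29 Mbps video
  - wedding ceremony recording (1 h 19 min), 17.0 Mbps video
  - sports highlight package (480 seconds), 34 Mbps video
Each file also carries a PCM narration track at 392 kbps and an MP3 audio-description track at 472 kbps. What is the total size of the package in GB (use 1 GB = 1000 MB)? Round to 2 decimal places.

12.99 GB

Audio total: 392 + 472 = 864 kbps = 0.864 Mbps.
animated explainer: 6.154 Mbps × 406 s = 2498.5 Mb
wedding ceremony recording: 17.864 Mbps × 4740 s = 84675.4 Mb
sports highlight package: 34.864 Mbps × 480 s = 16734.7 Mb
Total: 103908.6 Mb = 12988.6 MB.
= 12.99 GB.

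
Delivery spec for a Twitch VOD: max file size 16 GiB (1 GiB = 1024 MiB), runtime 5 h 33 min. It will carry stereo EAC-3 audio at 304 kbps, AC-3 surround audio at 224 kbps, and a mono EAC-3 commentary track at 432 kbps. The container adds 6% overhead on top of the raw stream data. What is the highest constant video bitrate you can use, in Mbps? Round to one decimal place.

5.5 Mbps

Budget: 16 GiB = 137439.0 Mb.
Stream payload after overhead: 137439.0 / 1.06 = 129659.4 Mb.
5 h 33 min = 333 min = 19980 s
Total bitrate budget: 129659.4 Mb / 19980 s = 6.489 Mbps.
Audio total: 304 + 224 + 432 = 960 kbps = 0.960 Mbps.
Video: 6.489 − 0.960 = 5.529 Mbps.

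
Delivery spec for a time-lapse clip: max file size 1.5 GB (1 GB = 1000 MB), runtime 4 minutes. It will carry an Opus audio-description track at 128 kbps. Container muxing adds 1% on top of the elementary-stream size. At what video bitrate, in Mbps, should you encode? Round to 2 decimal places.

49.38 Mbps

Budget: 1.5 GB = 12000.0 Mb.
Stream payload after overhead: 12000.0 / 1.01 = 11881.2 Mb.
4 min = 240 s
Total bitrate budget: 11881.2 Mb / 240 s = 49.505 Mbps.
Audio: 128 kbps = 0.128 Mbps.
Video: 49.505 − 0.128 = 49.377 Mbps.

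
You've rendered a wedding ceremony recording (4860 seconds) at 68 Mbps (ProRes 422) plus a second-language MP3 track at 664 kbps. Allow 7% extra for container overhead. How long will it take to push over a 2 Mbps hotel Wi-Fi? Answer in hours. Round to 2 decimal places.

Audio: 664 kbps = 0.664 Mbps.
Total bitrate: 68.664 Mbps.
File: 68.664 Mbps × 4860 s = 333707.0 Mb.
With 7% container overhead: ×1.07. → 357066.5 Mb.
At 2 Mbps: 357066.5 / 2 = 178533.3 s ≈ 49.6 hours.

49.59 hours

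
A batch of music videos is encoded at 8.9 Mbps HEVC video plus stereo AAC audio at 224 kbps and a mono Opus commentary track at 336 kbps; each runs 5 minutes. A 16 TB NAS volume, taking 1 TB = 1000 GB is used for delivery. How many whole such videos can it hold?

45102

5 min = 300 s
Audio total: 224 + 336 = 560 kbps = 0.560 Mbps.
Total bitrate: 9.460 Mbps.
Per item: 9.460 Mbps × 300 s = 2,838 Mb = 354.8 MB.
Capacity: 16 TB = 128,000,000 Mb; 45102.18 items → 45102 complete.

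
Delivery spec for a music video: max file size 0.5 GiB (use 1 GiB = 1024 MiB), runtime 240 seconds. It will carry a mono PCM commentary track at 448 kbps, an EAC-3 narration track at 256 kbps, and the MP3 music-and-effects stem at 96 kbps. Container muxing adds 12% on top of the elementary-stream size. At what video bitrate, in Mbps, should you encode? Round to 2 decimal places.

Budget: 0.5 GiB = 4295.0 Mb.
Stream payload after overhead: 4295.0 / 1.12 = 3834.8 Mb.
Total bitrate budget: 3834.8 Mb / 240 s = 15.978 Mbps.
Audio total: 448 + 256 + 96 = 800 kbps = 0.800 Mbps.
Video: 15.978 − 0.800 = 15.178 Mbps.

15.18 Mbps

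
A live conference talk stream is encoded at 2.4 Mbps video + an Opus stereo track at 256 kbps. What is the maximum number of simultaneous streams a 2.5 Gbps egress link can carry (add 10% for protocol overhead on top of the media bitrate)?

Audio: 256 kbps = 0.256 Mbps.
Per-viewer media rate: 2.656 Mbps.
On the wire with 10% overhead: 2.922 Mbps.
2.5 Gbps = 2,500 Mbps; 2,500 / 2.922 = 855.70 → 855 viewers.

855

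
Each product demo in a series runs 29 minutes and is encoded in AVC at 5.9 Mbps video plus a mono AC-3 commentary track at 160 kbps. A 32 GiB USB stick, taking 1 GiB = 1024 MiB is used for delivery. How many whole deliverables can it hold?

29 min = 1740 s
Audio: 160 kbps = 0.160 Mbps.
Total bitrate: 6.060 Mbps.
Per item: 6.060 Mbps × 1740 s = 10,544 Mb = 1,318 MB.
Capacity: 32 GiB = 274,878 Mb; 26.07 items → 26 complete.

26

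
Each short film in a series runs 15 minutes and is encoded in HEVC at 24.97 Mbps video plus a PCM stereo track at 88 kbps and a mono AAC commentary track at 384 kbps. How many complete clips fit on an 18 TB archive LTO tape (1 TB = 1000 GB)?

6288

15 min = 900 s
Audio total: 88 + 384 = 472 kbps = 0.472 Mbps.
Total bitrate: 25.442 Mbps.
Per item: 25.442 Mbps × 900 s = 22,898 Mb = 2,862 MB.
Capacity: 18 TB = 144,000,000 Mb; 6288.81 items → 6288 complete.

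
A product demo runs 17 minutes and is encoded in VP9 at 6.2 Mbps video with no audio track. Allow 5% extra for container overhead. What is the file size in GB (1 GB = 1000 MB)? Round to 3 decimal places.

17 min = 1020 s
Total bitrate: 6.2 Mbps.
Stream data: 6.200 Mbps × 1020 s = 6324.0 Mb.
With 5% container overhead: ×1.05.
6,640 Mb ÷ 8 = 830.0 MB → 0.83 GB.

0.830 GB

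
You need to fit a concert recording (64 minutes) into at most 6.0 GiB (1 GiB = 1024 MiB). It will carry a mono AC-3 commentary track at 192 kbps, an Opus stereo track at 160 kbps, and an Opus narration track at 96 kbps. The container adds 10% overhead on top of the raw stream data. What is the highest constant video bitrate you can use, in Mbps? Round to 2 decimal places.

Budget: 6.0 GiB = 51539.6 Mb.
Stream payload after overhead: 51539.6 / 1.10 = 46854.2 Mb.
64 min = 3840 s
Total bitrate budget: 46854.2 Mb / 3840 s = 12.202 Mbps.
Audio total: 192 + 160 + 96 = 448 kbps = 0.448 Mbps.
Video: 12.202 − 0.448 = 11.754 Mbps.

11.75 Mbps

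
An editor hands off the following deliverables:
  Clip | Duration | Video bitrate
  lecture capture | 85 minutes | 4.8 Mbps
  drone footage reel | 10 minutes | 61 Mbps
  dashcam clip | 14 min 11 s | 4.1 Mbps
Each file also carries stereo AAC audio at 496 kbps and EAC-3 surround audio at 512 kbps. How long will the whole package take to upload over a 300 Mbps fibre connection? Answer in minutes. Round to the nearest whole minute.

Audio total: 496 + 512 = 1008 kbps = 1.008 Mbps.
lecture capture: 5.808 Mbps × 5100 s = 29620.8 Mb
drone footage reel: 62.008 Mbps × 600 s = 37204.8 Mb
dashcam clip: 5.108 Mbps × 851 s = 4346.9 Mb
Total: 71172.5 Mb = 8896.6 MB.
At 300 Mbps: 71172.5 / 300 = 237 s ≈ 3.95 minutes.

4 minutes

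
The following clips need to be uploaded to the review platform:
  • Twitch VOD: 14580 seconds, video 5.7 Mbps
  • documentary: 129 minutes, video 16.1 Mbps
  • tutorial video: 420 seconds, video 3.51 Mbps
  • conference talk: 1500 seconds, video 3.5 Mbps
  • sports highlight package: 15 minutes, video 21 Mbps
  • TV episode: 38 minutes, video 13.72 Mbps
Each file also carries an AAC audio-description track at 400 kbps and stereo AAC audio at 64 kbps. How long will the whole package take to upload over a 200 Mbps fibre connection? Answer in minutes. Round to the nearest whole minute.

23 minutes

Audio total: 400 + 64 = 464 kbps = 0.464 Mbps.
Twitch VOD: 6.164 Mbps × 14580 s = 89871.1 Mb
documentary: 16.564 Mbps × 7740 s = 128205.4 Mb
tutorial video: 3.974 Mbps × 420 s = 1669.1 Mb
conference talk: 3.964 Mbps × 1500 s = 5946.0 Mb
sports highlight package: 21.464 Mbps × 900 s = 19317.6 Mb
TV episode: 14.184 Mbps × 2280 s = 32339.5 Mb
Total: 277348.7 Mb = 34668.6 MB.
At 200 Mbps: 277348.7 / 200 = 1387 s ≈ 23.1 minutes.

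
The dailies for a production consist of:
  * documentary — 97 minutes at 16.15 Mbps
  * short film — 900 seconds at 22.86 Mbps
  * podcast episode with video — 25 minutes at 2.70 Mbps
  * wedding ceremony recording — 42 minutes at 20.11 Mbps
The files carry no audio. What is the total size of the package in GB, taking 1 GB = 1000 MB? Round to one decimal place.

21.2 GB

documentary: 16.150 Mbps × 5820 s = 93993.0 Mb
short film: 22.860 Mbps × 900 s = 20574.0 Mb
podcast episode with video: 2.700 Mbps × 1500 s = 4050.0 Mb
wedding ceremony recording: 20.110 Mbps × 2520 s = 50677.2 Mb
Total: 169294.2 Mb = 21161.8 MB.
= 21.16 GB.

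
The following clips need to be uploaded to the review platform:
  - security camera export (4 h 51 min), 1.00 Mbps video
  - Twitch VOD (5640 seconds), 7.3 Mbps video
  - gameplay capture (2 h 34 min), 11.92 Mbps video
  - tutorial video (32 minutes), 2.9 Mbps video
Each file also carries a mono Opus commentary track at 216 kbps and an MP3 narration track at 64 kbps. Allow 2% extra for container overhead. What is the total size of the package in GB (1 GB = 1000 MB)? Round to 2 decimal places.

23.45 GB

Audio total: 216 + 64 = 280 kbps = 0.280 Mbps.
security camera export: 1.280 Mbps × 17460 s × 1.02 = 22795.8 Mb
Twitch VOD: 7.580 Mbps × 5640 s × 1.02 = 43606.2 Mb
gameplay capture: 12.200 Mbps × 9240 s × 1.02 = 114982.6 Mb
tutorial video: 3.180 Mbps × 1920 s × 1.02 = 6227.7 Mb
Total: 187612.3 Mb = 23451.5 MB.
= 23.45 GB.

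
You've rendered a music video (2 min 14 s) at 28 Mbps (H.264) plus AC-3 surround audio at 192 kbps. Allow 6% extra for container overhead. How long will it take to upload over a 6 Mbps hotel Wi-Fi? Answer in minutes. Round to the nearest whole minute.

2 min 14 s = 134 s
Audio: 192 kbps = 0.192 Mbps.
Total bitrate: 28.192 Mbps.
File: 28.192 Mbps × 134 s = 3777.7 Mb.
With 6% container overhead: ×1.06. → 4004.4 Mb.
At 6 Mbps: 4004.4 / 6 = 667.4 s ≈ 11.1 minutes.

11 minutes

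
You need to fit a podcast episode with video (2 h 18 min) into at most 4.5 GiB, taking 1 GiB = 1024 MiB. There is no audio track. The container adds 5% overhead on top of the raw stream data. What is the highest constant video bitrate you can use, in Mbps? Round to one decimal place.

Budget: 4.5 GiB = 38654.7 Mb.
Stream payload after overhead: 38654.7 / 1.05 = 36814.0 Mb.
2 h 18 min = 138 min = 8280 s
Total bitrate budget: 36814.0 Mb / 8280 s = 4.446 Mbps.

4.4 Mbps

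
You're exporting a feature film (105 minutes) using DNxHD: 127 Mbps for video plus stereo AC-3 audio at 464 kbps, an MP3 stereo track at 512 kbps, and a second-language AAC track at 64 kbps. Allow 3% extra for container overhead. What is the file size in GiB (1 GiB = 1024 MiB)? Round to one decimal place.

96.7 GiB

105 min = 6300 s
Audio total: 464 + 512 + 64 = 1040 kbps = 1.040 Mbps.
Total bitrate: 127 + 1.040 = 128.040 Mbps.
Stream data: 128.040 Mbps × 6300 s = 806652.0 Mb.
With 3% container overhead: ×1.03.
830,852 Mb = 103,856,445,000 bytes ÷ 1,073,741,824 = 96.72 GiB.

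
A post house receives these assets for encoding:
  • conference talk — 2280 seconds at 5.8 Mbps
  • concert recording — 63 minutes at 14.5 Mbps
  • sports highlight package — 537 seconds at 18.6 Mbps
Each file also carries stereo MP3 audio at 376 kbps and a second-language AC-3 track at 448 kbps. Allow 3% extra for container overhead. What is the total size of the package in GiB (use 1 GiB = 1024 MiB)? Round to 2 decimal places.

Audio total: 376 + 448 = 824 kbps = 0.824 Mbps.
conference talk: 6.624 Mbps × 2280 s × 1.03 = 15555.8 Mb
concert recording: 15.324 Mbps × 3780 s × 1.03 = 59662.5 Mb
sports highlight package: 19.424 Mbps × 537 s × 1.03 = 10743.6 Mb
Total: 85961.9 Mb = 10745.2 MB.
= 10.01 GiB.

10.01 GiB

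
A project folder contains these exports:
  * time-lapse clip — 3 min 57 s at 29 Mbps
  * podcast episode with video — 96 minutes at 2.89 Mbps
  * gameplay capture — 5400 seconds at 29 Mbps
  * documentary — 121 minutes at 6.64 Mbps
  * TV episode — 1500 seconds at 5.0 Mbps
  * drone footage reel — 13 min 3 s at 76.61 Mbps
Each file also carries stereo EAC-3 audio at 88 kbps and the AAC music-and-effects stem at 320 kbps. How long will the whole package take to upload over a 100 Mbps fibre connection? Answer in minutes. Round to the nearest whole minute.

Audio total: 88 + 320 = 408 kbps = 0.408 Mbps.
time-lapse clip: 29.408 Mbps × 237 s = 6969.7 Mb
podcast episode with video: 3.298 Mbps × 5760 s = 18996.5 Mb
gameplay capture: 29.408 Mbps × 5400 s = 158803.2 Mb
documentary: 7.048 Mbps × 7260 s = 51168.5 Mb
TV episode: 5.408 Mbps × 1500 s = 8112.0 Mb
drone footage reel: 77.018 Mbps × 783 s = 60305.1 Mb
Total: 304355.0 Mb = 38044.4 MB.
At 100 Mbps: 304355.0 / 100 = 3044 s ≈ 50.7 minutes.

51 minutes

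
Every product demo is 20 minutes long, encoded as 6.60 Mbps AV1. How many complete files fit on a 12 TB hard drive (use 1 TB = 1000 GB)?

12121

20 min = 1200 s
Per item: 6.600 Mbps × 1200 s = 7,920 Mb = 990.0 MB.
Capacity: 12 TB = 96,000,000 Mb; 12121.21 items → 12121 complete.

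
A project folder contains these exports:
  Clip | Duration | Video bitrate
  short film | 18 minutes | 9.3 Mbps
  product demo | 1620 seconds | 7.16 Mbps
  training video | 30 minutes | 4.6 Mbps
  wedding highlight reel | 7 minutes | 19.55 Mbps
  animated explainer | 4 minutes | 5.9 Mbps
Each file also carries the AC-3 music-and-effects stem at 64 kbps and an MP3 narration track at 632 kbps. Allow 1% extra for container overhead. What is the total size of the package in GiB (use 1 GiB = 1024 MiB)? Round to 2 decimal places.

Audio total: 64 + 632 = 696 kbps = 0.696 Mbps.
short film: 9.996 Mbps × 1080 s × 1.01 = 10903.6 Mb
product demo: 7.856 Mbps × 1620 s × 1.01 = 12854.0 Mb
training video: 5.296 Mbps × 1800 s × 1.01 = 9628.1 Mb
wedding highlight reel: 20.246 Mbps × 420 s × 1.01 = 8588.4 Mb
animated explainer: 6.596 Mbps × 240 s × 1.01 = 1598.9 Mb
Total: 43573.0 Mb = 5446.6 MB.
= 5.073 GiB.

5.07 GiB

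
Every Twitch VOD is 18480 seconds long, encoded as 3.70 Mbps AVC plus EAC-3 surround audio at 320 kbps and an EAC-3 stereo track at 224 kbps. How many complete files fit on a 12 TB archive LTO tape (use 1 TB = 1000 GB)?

1224

Audio total: 320 + 224 = 544 kbps = 0.544 Mbps.
Total bitrate: 4.244 Mbps.
Per item: 4.244 Mbps × 18480 s = 78,429 Mb = 9,804 MB.
Capacity: 12 TB = 96,000,000 Mb; 1224.04 items → 1224 complete.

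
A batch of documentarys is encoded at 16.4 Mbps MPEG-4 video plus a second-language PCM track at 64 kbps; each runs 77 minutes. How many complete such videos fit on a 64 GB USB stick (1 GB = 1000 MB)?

77 min = 4620 s
Audio: 64 kbps = 0.064 Mbps.
Total bitrate: 16.464 Mbps.
Per item: 16.464 Mbps × 4620 s = 76,064 Mb = 9,508 MB.
Capacity: 64 GB = 512,000 Mb; 6.73 items → 6 complete.

6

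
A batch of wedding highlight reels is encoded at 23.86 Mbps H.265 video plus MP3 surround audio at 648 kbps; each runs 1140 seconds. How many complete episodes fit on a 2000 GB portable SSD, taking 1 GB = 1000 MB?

Audio: 648 kbps = 0.648 Mbps.
Total bitrate: 24.508 Mbps.
Per item: 24.508 Mbps × 1140 s = 27,939 Mb = 3,492 MB.
Capacity: 2000 GB = 16,000,000 Mb; 572.67 items → 572 complete.

572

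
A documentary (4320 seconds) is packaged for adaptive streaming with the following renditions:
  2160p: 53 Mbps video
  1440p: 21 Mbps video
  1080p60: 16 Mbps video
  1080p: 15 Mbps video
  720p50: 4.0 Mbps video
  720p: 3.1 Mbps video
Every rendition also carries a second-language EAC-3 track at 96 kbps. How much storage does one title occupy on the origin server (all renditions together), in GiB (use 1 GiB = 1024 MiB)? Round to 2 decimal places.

56.67 GiB

Audio: 96 kbps = 0.096 Mbps.
Sum of rendition bitrates: (53+0.096) + (21+0.096) + (16+0.096) + (15+0.096) + (4.0+0.096) + (3.1+0.096) = 112.676 Mbps.
× 4320 s = 486,760 Mb = 60,845 MB = 56.67 GiB.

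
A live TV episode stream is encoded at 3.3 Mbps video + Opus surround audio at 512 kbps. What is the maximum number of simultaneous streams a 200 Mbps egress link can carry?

52

Audio: 512 kbps = 0.512 Mbps.
Per-viewer media rate: 3.812 Mbps.
200 Mbps = 200.0 Mbps; 200.0 / 3.812 = 52.47 → 52 viewers.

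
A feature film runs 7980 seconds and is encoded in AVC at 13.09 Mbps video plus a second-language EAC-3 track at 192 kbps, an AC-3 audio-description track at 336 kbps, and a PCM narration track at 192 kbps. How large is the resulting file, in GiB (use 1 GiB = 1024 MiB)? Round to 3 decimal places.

12.829 GiB

Audio total: 192 + 336 + 192 = 720 kbps = 0.720 Mbps.
Total bitrate: 13.09 + 0.720 = 13.810 Mbps.
Stream data: 13.810 Mbps × 7980 s = 110203.8 Mb.
110,204 Mb = 13,775,475,000 bytes ÷ 1,073,741,824 = 12.83 GiB.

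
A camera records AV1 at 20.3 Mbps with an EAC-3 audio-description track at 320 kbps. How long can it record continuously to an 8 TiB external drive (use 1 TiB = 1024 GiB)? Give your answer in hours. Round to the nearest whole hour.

Audio: 320 kbps = 0.320 Mbps.
Total bitrate: 20.3 + 0.320 = 20.620 Mbps.
Capacity: 8 TiB = 70,368,744 Mb.
Recording time: 70,368,744 / 20.620 = 3,412,645 s ≈ 948 hours.

948 hours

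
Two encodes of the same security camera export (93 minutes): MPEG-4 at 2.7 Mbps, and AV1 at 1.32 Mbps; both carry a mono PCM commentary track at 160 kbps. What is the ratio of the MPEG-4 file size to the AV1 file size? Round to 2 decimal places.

1.93

93 min = 5580 s
Audio: 160 kbps = 0.160 Mbps.
MPEG-4: 2.860 Mbps × 5580 s = 15958.8 Mb = 1.995 GB.
AV1: 1.480 Mbps × 5580 s = 8258.4 Mb = 1.032 GB.
Ratio: 1.995 / 1.032 = 1.932.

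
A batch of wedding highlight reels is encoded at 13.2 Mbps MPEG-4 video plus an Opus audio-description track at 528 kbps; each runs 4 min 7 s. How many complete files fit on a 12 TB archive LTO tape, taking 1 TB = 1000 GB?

28311

4 min 7 s = 247 s
Audio: 528 kbps = 0.528 Mbps.
Total bitrate: 13.728 Mbps.
Per item: 13.728 Mbps × 247 s = 3,391 Mb = 423.9 MB.
Capacity: 12 TB = 96,000,000 Mb; 28311.77 items → 28311 complete.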